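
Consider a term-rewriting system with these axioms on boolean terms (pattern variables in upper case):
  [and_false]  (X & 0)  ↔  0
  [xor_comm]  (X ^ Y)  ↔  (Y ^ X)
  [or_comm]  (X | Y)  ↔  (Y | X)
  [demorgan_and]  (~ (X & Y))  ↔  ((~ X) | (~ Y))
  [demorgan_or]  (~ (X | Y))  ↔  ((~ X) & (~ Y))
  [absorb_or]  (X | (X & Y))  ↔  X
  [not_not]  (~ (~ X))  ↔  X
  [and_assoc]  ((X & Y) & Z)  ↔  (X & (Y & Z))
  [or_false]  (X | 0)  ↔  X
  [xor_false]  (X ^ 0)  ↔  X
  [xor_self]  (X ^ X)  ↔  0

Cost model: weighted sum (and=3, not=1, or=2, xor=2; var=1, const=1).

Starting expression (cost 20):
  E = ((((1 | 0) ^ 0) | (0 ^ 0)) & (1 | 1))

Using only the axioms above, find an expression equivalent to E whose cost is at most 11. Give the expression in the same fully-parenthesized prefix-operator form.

step 1: xor_self (→) rewrites (0 ^ 0) into 0, now ((((1 | 0) ^ 0) | 0) & (1 | 1))
step 2: or_false (→) rewrites (((1 | 0) ^ 0) | 0) into ((1 | 0) ^ 0), now (((1 | 0) ^ 0) & (1 | 1))
step 3: xor_false (→) rewrites ((1 | 0) ^ 0) into (1 | 0), reaching cost 11 (bound 11)

((1 | 0) & (1 | 1))   [cost 11]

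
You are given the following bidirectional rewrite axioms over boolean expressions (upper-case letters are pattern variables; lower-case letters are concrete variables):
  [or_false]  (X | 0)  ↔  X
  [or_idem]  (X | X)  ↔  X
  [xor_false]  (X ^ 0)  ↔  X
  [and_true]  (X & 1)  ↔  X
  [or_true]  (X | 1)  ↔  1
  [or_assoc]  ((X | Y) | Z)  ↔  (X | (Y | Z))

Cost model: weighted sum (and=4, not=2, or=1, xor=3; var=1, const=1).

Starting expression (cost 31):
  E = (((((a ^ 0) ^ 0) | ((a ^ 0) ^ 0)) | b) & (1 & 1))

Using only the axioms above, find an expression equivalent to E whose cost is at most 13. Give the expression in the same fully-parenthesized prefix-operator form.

((a | b) & (1 & 1))   [cost 13]

(1) (((a ^ 0) ^ 0) | ((a ^ 0) ^ 0))  =[or_idem →]=  ((a ^ 0) ^ 0)    ⊢ ((((a ^ 0) ^ 0) | b) & (1 & 1))
(2) ((a ^ 0) ^ 0)  =[xor_false →]=  (a ^ 0)    ⊢ (((a ^ 0) | b) & (1 & 1))
(3) (a ^ 0)  =[xor_false →]=  a    ⊢ cost 13, within 13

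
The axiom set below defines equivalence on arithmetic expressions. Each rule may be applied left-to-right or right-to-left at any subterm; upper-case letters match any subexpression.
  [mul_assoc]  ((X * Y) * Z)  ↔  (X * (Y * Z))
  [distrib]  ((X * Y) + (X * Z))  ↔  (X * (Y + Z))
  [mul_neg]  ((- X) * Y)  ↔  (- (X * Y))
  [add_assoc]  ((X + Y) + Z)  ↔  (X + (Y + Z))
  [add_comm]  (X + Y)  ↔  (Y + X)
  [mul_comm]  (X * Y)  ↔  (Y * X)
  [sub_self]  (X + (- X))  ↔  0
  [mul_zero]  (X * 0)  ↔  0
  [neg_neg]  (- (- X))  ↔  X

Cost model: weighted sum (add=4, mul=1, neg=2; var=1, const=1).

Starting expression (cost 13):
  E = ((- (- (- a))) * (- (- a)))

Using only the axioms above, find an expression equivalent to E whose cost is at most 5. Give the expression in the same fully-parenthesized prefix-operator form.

((- a) * a)   [cost 5]

(1) (- (- a))  =[neg_neg →]=  a    ⊢ ((- a) * (- (- a)))
(2) (- (- a))  =[neg_neg →]=  a    ⊢ cost 5, within 5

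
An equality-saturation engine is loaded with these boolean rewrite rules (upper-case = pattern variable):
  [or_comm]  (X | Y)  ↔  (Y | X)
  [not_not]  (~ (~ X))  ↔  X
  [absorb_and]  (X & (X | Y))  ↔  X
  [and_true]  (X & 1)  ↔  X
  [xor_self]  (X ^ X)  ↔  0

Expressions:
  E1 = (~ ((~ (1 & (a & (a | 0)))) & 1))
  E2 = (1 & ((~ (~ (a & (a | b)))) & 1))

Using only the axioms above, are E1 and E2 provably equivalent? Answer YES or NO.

step 1: and_true (→) rewrites ((~ (1 & (a & (a | 0)))) & 1) into (~ (1 & (a & (a | 0)))), now (~ (~ (1 & (a & (a | 0)))))
step 2: absorb_and (→) rewrites (a & (a | 0)) into a, now (~ (~ (1 & a)))
step 3: not_not (→) rewrites (~ (~ (1 & a))) into (1 & a)
step 4: not_not (←) rewrites a into (~ (~ a)), now (1 & (~ (~ a)))
step 5: and_true (←) rewrites (~ (~ a)) into ((~ (~ a)) & 1), now (1 & ((~ (~ a)) & 1))
step 6: absorb_and (←) rewrites a into (a & (a | b)), which is E2

YES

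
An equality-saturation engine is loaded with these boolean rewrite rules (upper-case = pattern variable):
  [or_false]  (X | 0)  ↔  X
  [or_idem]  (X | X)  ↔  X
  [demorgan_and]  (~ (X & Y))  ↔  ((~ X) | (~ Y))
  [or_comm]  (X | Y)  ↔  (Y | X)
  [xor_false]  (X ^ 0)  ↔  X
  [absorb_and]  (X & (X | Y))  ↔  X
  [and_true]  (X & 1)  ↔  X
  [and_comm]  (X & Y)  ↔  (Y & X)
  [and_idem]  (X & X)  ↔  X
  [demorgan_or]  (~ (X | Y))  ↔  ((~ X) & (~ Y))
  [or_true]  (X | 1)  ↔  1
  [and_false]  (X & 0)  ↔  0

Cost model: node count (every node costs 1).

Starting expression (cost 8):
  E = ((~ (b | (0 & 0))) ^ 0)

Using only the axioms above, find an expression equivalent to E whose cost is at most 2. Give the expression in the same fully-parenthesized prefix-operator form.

1. [and_idem →] (0 & 0)  →  0;  E = ((~ (b | 0)) ^ 0)
2. [or_false →] (b | 0)  →  b;  E = ((~ b) ^ 0)
3. [xor_false →] ((~ b) ^ 0)  →  (~ b);  cost 2 ≤ 2, done

(~ b)   [cost 2]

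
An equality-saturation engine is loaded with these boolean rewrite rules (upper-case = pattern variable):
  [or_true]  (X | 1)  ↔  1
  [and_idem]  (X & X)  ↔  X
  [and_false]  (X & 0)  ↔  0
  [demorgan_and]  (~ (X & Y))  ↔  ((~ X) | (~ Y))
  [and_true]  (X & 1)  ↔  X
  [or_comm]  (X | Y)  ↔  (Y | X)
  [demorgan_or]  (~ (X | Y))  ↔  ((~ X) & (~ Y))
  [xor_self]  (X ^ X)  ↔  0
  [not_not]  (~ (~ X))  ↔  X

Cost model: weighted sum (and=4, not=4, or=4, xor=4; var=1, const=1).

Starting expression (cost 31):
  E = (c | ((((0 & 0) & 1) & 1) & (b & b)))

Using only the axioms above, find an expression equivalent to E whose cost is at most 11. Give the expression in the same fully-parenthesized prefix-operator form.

(c | (0 & b))   [cost 11]

1. [and_true →] ((0 & 0) & 1)  →  (0 & 0);  E = (c | (((0 & 0) & 1) & (b & b)))
2. [and_true →] ((0 & 0) & 1)  →  (0 & 0);  E = (c | ((0 & 0) & (b & b)))
3. [and_idem →] (0 & 0)  →  0;  E = (c | (0 & (b & b)))
4. [and_idem →] (b & b)  →  b;  cost 11 ≤ 11, done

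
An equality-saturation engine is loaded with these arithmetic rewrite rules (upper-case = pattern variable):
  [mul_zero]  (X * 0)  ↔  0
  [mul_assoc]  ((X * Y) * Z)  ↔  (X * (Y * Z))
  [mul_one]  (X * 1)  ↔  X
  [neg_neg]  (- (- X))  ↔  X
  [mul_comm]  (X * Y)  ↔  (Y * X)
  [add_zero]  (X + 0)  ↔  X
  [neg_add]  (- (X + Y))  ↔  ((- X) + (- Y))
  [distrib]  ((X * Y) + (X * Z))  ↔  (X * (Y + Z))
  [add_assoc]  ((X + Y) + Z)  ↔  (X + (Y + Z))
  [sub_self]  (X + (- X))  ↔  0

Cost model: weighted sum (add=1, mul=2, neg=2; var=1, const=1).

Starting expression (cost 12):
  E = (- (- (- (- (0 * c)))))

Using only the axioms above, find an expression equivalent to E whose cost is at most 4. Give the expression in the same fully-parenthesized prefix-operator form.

1. [neg_neg →] (- (- (- (- (0 * c)))))  →  (- (- (0 * c)))
2. [mul_comm →] (0 * c)  →  (c * 0);  E = (- (- (c * 0)))
3. [neg_neg →] (- (- (c * 0)))  →  (c * 0);  cost 4 ≤ 4, done

(c * 0)   [cost 4]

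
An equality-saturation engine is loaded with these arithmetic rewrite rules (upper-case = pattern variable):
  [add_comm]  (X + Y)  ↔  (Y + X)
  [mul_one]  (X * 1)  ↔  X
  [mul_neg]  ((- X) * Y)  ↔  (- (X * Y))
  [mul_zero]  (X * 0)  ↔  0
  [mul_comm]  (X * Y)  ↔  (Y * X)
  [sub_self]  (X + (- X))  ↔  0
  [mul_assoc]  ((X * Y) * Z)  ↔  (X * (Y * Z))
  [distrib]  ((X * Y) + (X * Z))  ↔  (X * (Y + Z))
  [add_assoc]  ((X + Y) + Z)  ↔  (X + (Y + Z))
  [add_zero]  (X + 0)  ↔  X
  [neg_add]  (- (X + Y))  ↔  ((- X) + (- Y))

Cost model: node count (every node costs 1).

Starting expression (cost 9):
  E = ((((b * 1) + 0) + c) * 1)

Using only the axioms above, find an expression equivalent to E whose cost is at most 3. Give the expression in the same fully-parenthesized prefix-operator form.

step 1: add_zero (→) rewrites ((b * 1) + 0) into (b * 1), now (((b * 1) + c) * 1)
step 2: mul_one (→) rewrites (b * 1) into b, now ((b + c) * 1)
step 3: mul_one (→) rewrites ((b + c) * 1) into (b + c), reaching cost 3 (bound 3)

(b + c)   [cost 3]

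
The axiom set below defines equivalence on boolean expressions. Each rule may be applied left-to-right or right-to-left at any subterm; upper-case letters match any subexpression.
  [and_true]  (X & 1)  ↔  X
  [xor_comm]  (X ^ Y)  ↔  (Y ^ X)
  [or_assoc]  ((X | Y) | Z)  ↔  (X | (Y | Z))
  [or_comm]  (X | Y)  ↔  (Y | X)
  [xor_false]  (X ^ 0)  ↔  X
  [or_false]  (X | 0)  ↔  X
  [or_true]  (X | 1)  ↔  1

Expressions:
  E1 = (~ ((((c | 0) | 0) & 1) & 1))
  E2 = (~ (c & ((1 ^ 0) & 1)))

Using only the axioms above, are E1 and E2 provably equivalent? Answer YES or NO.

YES

1. [or_false →] (c | 0)  →  c;  E1 = (~ (((c | 0) & 1) & 1))
2. [or_false →] (c | 0)  →  c;  E1 = (~ ((c & 1) & 1))
3. [and_true →] (c & 1)  →  c;  E1 = (~ (c & 1))
4. [and_true ←] 1  →  (1 & 1);  E1 = (~ (c & (1 & 1)))
5. [xor_false ←] 1  →  (1 ^ 0);  this is E2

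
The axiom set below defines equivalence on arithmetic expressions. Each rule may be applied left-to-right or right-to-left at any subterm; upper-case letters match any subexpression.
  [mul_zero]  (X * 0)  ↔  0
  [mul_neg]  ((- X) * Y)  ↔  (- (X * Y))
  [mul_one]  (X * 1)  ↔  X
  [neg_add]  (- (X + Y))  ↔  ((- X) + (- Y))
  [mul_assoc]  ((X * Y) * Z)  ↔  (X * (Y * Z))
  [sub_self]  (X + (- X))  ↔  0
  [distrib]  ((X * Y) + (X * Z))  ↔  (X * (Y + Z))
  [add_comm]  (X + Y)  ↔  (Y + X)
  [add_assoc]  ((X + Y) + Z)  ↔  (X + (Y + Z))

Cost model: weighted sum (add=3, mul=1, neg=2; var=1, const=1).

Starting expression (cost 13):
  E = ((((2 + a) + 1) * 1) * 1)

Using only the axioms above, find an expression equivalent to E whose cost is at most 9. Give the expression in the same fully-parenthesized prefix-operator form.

((2 + a) + 1)   [cost 9]

(1) (((2 + a) + 1) * 1)  =[mul_one →]=  ((2 + a) + 1)    ⊢ (((2 + a) + 1) * 1)
(2) (((2 + a) + 1) * 1)  =[mul_one →]=  ((2 + a) + 1)    ⊢ cost 9, within 9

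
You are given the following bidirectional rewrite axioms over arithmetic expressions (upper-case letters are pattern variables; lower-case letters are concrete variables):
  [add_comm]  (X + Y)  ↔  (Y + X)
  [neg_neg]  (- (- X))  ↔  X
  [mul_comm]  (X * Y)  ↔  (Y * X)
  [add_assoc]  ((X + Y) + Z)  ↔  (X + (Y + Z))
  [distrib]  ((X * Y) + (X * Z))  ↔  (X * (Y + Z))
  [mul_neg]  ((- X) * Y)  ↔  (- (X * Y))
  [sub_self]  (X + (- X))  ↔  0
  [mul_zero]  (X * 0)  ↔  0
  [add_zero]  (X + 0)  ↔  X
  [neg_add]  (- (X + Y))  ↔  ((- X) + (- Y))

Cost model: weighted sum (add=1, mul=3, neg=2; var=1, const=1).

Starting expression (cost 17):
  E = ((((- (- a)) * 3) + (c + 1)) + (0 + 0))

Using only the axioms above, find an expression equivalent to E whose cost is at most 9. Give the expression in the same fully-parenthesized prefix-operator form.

((a * 3) + (c + 1))   [cost 9]

(1) (- (- a))  =[neg_neg →]=  a    ⊢ (((a * 3) + (c + 1)) + (0 + 0))
(2) (0 + 0)  =[add_zero →]=  0    ⊢ (((a * 3) + (c + 1)) + 0)
(3) (((a * 3) + (c + 1)) + 0)  =[add_zero →]=  ((a * 3) + (c + 1))    ⊢ cost 9, within 9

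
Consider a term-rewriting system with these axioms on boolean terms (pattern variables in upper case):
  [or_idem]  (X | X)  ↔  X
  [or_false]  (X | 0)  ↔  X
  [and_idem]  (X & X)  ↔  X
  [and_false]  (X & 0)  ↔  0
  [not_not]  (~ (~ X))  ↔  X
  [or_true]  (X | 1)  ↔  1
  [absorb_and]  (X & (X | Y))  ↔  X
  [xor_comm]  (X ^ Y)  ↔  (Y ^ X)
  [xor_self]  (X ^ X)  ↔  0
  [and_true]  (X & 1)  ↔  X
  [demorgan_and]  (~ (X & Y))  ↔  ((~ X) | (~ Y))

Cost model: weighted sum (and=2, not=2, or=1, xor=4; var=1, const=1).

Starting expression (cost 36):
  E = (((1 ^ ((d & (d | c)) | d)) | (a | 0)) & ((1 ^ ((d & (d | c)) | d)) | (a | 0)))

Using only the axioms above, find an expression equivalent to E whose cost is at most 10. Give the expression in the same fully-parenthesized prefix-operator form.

(1) (((1 ^ ((d & (d | c)) | d)) | (a | 0)) & ((1 ^ ((d & (d | c)) | d)) | (a | 0)))  =[and_idem →]=  ((1 ^ ((d & (d | c)) | d)) | (a | 0))
(2) (d & (d | c))  =[absorb_and →]=  d    ⊢ ((1 ^ (d | d)) | (a | 0))
(3) (d | d)  =[or_idem →]=  d    ⊢ cost 10, within 10

((1 ^ d) | (a | 0))   [cost 10]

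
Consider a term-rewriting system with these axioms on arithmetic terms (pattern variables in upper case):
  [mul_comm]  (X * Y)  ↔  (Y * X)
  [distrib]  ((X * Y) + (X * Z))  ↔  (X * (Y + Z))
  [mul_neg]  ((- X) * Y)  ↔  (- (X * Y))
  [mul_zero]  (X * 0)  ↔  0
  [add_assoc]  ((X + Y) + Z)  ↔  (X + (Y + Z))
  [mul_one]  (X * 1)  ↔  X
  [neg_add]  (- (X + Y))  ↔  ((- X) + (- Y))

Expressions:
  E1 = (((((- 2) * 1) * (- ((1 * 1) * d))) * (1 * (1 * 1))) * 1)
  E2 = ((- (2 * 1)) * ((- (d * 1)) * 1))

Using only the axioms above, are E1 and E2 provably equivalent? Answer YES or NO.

YES

step 1: mul_one (→) rewrites (1 * 1) into 1, now (((((- 2) * 1) * (- (1 * d))) * (1 * (1 * 1))) * 1)
step 2: mul_one (→) rewrites ((- 2) * 1) into (- 2), now ((((- 2) * (- (1 * d))) * (1 * (1 * 1))) * 1)
step 3: mul_comm (→) rewrites (1 * d) into (d * 1), now ((((- 2) * (- (d * 1))) * (1 * (1 * 1))) * 1)
step 4: mul_comm (→) rewrites (1 * (1 * 1)) into ((1 * 1) * 1), now ((((- 2) * (- (d * 1))) * ((1 * 1) * 1)) * 1)
step 5: mul_one (→) rewrites (1 * 1) into 1, now ((((- 2) * (- (d * 1))) * (1 * 1)) * 1)
step 6: mul_one (→) rewrites (1 * 1) into 1, now ((((- 2) * (- (d * 1))) * 1) * 1)
step 7: mul_one (→) rewrites (((- 2) * (- (d * 1))) * 1) into ((- 2) * (- (d * 1))), now (((- 2) * (- (d * 1))) * 1)
step 8: mul_one (→) rewrites (d * 1) into d, now (((- 2) * (- d)) * 1)
step 9: mul_one (→) rewrites (((- 2) * (- d)) * 1) into ((- 2) * (- d))
step 10: mul_one (←) rewrites 2 into (2 * 1), now ((- (2 * 1)) * (- d))
step 11: mul_one (←) rewrites (- d) into ((- d) * 1), now ((- (2 * 1)) * ((- d) * 1))
step 12: mul_one (←) rewrites d into (d * 1), which is E2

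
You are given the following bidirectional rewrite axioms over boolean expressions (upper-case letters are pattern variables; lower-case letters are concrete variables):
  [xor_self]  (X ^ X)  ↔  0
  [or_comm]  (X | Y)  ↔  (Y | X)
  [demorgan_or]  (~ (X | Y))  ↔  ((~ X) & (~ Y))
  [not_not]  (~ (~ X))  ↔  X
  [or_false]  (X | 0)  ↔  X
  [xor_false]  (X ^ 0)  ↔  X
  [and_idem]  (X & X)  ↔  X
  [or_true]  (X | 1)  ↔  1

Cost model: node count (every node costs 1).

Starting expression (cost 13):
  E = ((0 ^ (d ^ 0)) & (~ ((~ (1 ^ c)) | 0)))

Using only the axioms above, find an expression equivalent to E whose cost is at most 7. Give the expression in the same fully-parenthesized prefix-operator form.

1. [or_false →] ((~ (1 ^ c)) | 0)  →  (~ (1 ^ c));  E = ((0 ^ (d ^ 0)) & (~ (~ (1 ^ c))))
2. [not_not →] (~ (~ (1 ^ c)))  →  (1 ^ c);  E = ((0 ^ (d ^ 0)) & (1 ^ c))
3. [xor_false →] (d ^ 0)  →  d;  cost 7 ≤ 7, done

((0 ^ d) & (1 ^ c))   [cost 7]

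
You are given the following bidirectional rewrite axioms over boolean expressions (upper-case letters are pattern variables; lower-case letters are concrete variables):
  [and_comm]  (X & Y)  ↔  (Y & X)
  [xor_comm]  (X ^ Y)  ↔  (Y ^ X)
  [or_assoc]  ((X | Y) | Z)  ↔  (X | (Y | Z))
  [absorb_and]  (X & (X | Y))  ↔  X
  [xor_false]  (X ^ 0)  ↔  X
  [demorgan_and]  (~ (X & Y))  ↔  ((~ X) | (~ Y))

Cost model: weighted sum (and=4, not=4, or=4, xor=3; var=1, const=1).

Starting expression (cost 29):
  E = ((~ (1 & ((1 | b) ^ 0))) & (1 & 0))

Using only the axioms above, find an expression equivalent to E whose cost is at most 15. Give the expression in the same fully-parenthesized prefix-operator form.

((~ 1) & (0 & 1))   [cost 15]

1. [xor_false →] ((1 | b) ^ 0)  →  (1 | b);  E = ((~ (1 & (1 | b))) & (1 & 0))
2. [and_comm →] (1 & 0)  →  (0 & 1);  E = ((~ (1 & (1 | b))) & (0 & 1))
3. [absorb_and →] (1 & (1 | b))  →  1;  cost 15 ≤ 15, done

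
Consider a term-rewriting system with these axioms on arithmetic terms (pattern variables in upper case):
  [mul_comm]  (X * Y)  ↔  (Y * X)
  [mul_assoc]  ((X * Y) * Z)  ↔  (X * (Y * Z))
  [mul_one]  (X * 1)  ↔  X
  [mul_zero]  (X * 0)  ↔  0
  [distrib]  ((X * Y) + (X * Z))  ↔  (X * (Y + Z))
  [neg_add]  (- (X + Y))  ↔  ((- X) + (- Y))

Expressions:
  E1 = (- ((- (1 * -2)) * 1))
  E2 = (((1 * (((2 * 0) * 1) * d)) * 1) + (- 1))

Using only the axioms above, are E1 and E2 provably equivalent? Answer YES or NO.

The axioms are sound identities: if E1 ↔* E2 then E1 and E2 evaluate identically under any assignment.
Under d=0: E1 evaluates to -2, E2 to -1. Distinct ⇒ no rewrite sequence connects them.

NO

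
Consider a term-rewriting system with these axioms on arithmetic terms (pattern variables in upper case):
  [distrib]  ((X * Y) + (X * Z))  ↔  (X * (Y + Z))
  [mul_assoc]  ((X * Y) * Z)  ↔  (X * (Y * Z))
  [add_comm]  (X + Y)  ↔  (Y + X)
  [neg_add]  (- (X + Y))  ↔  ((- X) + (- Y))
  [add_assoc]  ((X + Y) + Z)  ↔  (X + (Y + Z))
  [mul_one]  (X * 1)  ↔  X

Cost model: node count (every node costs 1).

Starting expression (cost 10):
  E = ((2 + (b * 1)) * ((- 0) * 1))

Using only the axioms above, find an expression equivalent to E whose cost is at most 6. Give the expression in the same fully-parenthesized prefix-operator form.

(1) (b * 1)  =[mul_one →]=  b    ⊢ ((2 + b) * ((- 0) * 1))
(2) ((- 0) * 1)  =[mul_one →]=  (- 0)    ⊢ cost 6, within 6

((2 + b) * (- 0))   [cost 6]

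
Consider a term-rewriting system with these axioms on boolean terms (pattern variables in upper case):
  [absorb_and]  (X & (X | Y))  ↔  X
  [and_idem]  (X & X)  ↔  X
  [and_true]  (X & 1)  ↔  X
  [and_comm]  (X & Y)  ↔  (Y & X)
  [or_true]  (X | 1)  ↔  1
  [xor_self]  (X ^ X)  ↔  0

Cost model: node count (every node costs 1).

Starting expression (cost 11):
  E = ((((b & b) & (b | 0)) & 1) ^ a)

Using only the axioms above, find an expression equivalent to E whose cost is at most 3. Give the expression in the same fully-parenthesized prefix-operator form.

(b ^ a)   [cost 3]

1. [and_true →] (((b & b) & (b | 0)) & 1)  →  ((b & b) & (b | 0));  E = (((b & b) & (b | 0)) ^ a)
2. [and_idem →] (b & b)  →  b;  E = ((b & (b | 0)) ^ a)
3. [absorb_and →] (b & (b | 0))  →  b;  cost 3 ≤ 3, done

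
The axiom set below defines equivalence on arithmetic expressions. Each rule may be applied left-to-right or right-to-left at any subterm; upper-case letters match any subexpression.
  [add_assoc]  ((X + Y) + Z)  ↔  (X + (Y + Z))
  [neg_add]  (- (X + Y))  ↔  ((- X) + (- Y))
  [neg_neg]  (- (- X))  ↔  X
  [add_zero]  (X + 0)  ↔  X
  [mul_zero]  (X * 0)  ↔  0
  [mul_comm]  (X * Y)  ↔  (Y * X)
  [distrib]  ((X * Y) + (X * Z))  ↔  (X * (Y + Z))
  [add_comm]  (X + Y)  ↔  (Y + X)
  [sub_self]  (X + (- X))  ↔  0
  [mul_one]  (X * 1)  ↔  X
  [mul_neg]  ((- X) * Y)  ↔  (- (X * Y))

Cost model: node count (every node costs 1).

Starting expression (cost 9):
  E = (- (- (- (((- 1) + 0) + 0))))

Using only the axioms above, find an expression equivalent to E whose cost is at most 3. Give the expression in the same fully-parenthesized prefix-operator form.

(- (- 1))   [cost 3]

1. [add_zero →] ((- 1) + 0)  →  (- 1);  E = (- (- (- ((- 1) + 0))))
2. [neg_neg →] (- (- (- ((- 1) + 0))))  →  (- ((- 1) + 0))
3. [add_zero →] ((- 1) + 0)  →  (- 1);  cost 3 ≤ 3, done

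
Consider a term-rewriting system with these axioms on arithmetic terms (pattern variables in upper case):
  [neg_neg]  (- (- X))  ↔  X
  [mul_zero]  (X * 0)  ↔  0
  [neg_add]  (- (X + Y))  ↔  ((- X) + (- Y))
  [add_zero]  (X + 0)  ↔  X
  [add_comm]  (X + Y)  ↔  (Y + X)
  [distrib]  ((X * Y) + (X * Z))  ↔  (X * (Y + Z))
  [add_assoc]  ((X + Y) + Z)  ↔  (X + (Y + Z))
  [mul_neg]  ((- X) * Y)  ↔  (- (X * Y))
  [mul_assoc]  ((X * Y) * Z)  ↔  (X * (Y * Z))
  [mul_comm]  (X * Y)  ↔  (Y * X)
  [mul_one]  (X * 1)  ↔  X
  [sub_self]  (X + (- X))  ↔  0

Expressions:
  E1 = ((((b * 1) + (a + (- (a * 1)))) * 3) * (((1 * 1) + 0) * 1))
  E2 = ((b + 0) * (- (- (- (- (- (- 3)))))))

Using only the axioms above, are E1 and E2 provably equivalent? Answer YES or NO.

YES

(1) (a * 1)  =[mul_one →]=  a    ⊢ ((((b * 1) + (a + (- a))) * 3) * (((1 * 1) + 0) * 1))
(2) (b * 1)  =[mul_one →]=  b    ⊢ (((b + (a + (- a))) * 3) * (((1 * 1) + 0) * 1))
(3) (((1 * 1) + 0) * 1)  =[mul_one →]=  ((1 * 1) + 0)    ⊢ (((b + (a + (- a))) * 3) * ((1 * 1) + 0))
(4) (a + (- a))  =[sub_self →]=  0    ⊢ (((b + 0) * 3) * ((1 * 1) + 0))
(5) ((1 * 1) + 0)  =[add_zero →]=  (1 * 1)    ⊢ (((b + 0) * 3) * (1 * 1))
(6) (b + 0)  =[add_zero →]=  b    ⊢ ((b * 3) * (1 * 1))
(7) (1 * 1)  =[mul_one →]=  1    ⊢ ((b * 3) * 1)
(8) (b * 3)  =[mul_comm →]=  (3 * b)    ⊢ ((3 * b) * 1)
(9) ((3 * b) * 1)  =[mul_one →]=  (3 * b)
(10) (3 * b)  =[mul_comm →]=  (b * 3)
(11) 3  =[neg_neg ←]=  (- (- 3))    ⊢ (b * (- (- 3)))
(12) (- 3)  =[neg_neg ←]=  (- (- (- 3)))    ⊢ (b * (- (- (- (- 3)))))
(13) b  =[add_zero ←]=  (b + 0)    ⊢ ((b + 0) * (- (- (- (- 3)))))
(14) 3  =[neg_neg ←]=  (- (- 3))    ⊢ E2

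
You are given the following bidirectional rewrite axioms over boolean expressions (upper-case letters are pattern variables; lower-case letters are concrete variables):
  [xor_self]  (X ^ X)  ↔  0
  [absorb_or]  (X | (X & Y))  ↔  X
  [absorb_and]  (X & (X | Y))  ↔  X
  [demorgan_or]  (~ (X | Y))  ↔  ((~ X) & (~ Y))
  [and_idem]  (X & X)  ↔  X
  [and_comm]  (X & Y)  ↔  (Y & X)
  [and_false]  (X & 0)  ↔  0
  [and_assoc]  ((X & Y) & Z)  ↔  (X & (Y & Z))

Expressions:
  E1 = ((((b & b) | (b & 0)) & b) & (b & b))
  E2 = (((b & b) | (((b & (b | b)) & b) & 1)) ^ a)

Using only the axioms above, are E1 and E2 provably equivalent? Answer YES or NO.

NO

All listed rules preserve value, hence provable equivalence implies equal values everywhere; look for a separating assignment.
a=1, b=0 gives E1 ↦ 0, E2 ↦ 1; values differ ⇒ not provably equivalent.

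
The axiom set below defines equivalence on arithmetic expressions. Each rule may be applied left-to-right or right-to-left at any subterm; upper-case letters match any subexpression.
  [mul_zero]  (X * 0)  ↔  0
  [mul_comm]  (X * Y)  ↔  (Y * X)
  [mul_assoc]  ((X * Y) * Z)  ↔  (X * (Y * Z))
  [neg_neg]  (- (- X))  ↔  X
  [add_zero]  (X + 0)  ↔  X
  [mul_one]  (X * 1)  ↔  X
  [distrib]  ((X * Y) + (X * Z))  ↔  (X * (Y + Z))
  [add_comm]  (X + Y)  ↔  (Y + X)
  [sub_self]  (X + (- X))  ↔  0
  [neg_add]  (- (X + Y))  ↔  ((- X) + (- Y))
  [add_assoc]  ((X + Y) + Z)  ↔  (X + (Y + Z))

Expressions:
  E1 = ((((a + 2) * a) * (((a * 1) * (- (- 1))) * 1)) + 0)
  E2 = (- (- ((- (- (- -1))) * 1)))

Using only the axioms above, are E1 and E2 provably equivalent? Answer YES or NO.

NO

All listed rules preserve value, hence provable equivalence implies equal values everywhere; look for a separating assignment.
a=0 gives E1 ↦ 0, E2 ↦ 1; values differ ⇒ not provably equivalent.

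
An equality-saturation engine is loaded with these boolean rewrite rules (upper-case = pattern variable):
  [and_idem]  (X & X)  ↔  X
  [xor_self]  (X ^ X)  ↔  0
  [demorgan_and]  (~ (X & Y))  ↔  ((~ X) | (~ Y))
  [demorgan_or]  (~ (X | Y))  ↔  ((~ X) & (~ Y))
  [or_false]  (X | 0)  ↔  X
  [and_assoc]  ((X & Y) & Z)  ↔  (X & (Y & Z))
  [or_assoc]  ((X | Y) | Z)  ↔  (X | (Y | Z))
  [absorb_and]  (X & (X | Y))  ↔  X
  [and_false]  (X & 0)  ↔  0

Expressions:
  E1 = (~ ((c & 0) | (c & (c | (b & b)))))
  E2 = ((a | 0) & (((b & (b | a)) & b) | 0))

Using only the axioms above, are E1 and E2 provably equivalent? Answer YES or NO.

Every axiom is a valid identity, so a rewrite proof would force E1 and E2 to agree under every assignment.
At a=0, b=0, c=0: E1 = 1 but E2 = 0; they differ, so no derivation exists.

NO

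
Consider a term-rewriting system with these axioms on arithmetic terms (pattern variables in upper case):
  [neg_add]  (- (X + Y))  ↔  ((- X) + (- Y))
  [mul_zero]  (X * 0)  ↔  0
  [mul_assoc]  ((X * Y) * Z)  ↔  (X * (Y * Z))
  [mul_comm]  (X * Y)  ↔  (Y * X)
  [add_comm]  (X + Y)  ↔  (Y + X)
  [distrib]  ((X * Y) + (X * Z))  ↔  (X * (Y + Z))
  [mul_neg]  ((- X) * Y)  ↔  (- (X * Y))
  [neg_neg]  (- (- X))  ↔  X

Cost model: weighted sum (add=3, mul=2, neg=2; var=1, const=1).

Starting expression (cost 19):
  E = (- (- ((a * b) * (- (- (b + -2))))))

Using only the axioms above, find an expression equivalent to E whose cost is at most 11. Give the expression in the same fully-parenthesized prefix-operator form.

((a * b) * (-2 + b))   [cost 11]

(1) (- (- ((a * b) * (- (- (b + -2))))))  =[neg_neg →]=  ((a * b) * (- (- (b + -2))))
(2) (b + -2)  =[add_comm →]=  (-2 + b)    ⊢ ((a * b) * (- (- (-2 + b))))
(3) (- (- (-2 + b)))  =[neg_neg →]=  (-2 + b)    ⊢ cost 11, within 11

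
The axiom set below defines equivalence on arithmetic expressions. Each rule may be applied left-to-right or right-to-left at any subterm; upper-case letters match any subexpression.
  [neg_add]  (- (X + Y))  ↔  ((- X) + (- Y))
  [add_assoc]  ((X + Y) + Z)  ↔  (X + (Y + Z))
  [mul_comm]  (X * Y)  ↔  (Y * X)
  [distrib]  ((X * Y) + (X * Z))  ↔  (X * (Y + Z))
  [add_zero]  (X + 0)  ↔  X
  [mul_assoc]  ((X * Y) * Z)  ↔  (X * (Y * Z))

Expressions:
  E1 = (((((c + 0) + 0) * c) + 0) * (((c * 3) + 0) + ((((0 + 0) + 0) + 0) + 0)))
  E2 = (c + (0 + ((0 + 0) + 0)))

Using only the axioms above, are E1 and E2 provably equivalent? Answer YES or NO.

Every axiom is a valid identity, so a rewrite proof would force E1 and E2 to agree under every assignment.
At c=1: E1 = 3 but E2 = 1; they differ, so no derivation exists.

NO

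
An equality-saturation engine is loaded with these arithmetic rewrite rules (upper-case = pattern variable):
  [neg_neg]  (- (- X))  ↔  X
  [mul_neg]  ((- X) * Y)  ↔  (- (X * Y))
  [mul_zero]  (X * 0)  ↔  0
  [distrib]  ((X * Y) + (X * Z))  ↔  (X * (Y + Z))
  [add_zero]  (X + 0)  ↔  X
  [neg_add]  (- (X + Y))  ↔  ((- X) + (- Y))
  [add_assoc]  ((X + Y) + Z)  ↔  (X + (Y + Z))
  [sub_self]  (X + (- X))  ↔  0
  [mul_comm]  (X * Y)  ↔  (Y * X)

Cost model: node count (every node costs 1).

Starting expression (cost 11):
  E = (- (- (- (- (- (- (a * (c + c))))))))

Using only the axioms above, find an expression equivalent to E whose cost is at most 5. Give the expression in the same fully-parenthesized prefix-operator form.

1. [neg_neg →] (- (- (- (- (- (- (a * (c + c))))))))  →  (- (- (- (- (a * (c + c))))))
2. [neg_neg →] (- (- (- (- (a * (c + c))))))  →  (- (- (a * (c + c))))
3. [neg_neg →] (- (- (a * (c + c))))  →  (a * (c + c));  cost 5 ≤ 5, done

(a * (c + c))   [cost 5]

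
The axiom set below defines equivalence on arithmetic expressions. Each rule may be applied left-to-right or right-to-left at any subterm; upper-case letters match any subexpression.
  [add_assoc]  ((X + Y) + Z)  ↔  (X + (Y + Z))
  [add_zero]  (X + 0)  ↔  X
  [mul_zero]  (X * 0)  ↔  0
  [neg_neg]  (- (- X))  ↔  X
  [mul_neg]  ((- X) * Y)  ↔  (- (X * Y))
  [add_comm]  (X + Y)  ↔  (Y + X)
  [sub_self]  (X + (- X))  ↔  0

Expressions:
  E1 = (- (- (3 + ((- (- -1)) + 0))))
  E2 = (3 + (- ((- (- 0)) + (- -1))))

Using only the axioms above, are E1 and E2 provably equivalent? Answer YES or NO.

1. [add_zero →] ((- (- -1)) + 0)  →  (- (- -1));  E1 = (- (- (3 + (- (- -1)))))
2. [neg_neg →] (- (- (3 + (- (- -1)))))  →  (3 + (- (- -1)))
3. [add_zero ←] (- -1)  →  ((- -1) + 0);  E1 = (3 + (- ((- -1) + 0)))
4. [add_comm →] ((- -1) + 0)  →  (0 + (- -1));  E1 = (3 + (- (0 + (- -1))))
5. [neg_neg ←] 0  →  (- (- 0));  this is E2

YES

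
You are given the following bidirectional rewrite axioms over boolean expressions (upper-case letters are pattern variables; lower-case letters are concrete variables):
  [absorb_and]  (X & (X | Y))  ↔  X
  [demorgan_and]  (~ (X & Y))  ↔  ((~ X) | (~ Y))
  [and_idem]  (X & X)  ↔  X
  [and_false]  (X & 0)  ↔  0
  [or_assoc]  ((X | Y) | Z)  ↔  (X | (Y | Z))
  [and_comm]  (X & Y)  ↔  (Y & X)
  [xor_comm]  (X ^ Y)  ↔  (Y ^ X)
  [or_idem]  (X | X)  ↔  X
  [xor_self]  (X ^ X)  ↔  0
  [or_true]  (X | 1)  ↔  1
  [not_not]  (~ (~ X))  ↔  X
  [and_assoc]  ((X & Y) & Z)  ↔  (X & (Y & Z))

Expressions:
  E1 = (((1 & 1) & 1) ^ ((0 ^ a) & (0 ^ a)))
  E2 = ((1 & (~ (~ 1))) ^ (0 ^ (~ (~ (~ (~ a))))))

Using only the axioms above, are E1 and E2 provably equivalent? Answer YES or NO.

1. [and_idem →] ((0 ^ a) & (0 ^ a))  →  (0 ^ a);  E1 = (((1 & 1) & 1) ^ (0 ^ a))
2. [and_comm →] ((1 & 1) & 1)  →  (1 & (1 & 1));  E1 = ((1 & (1 & 1)) ^ (0 ^ a))
3. [and_idem →] (1 & 1)  →  1;  E1 = ((1 & 1) ^ (0 ^ a))
4. [not_not ←] a  →  (~ (~ a));  E1 = ((1 & 1) ^ (0 ^ (~ (~ a))))
5. [not_not ←] (~ a)  →  (~ (~ (~ a)));  E1 = ((1 & 1) ^ (0 ^ (~ (~ (~ (~ a))))))
6. [not_not ←] 1  →  (~ (~ 1));  this is E2

YES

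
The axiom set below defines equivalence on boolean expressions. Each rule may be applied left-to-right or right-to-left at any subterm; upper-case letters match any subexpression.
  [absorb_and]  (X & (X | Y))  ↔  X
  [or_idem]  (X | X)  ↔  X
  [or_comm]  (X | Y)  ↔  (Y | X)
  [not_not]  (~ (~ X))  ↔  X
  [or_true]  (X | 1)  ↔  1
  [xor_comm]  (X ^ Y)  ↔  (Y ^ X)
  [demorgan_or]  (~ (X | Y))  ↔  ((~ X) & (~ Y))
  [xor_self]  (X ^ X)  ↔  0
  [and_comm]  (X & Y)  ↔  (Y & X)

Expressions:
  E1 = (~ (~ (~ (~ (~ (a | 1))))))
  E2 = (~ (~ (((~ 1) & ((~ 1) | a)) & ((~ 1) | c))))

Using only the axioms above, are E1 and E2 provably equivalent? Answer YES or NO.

YES

(1) (~ (~ (~ (~ (~ (a | 1))))))  =[not_not →]=  (~ (~ (~ (a | 1))))
(2) (a | 1)  =[or_true →]=  1    ⊢ (~ (~ (~ 1)))
(3) (~ 1)  =[absorb_and ←]=  ((~ 1) & ((~ 1) | c))    ⊢ (~ (~ ((~ 1) & ((~ 1) | c))))
(4) (~ 1)  =[absorb_and ←]=  ((~ 1) & ((~ 1) | a))    ⊢ E2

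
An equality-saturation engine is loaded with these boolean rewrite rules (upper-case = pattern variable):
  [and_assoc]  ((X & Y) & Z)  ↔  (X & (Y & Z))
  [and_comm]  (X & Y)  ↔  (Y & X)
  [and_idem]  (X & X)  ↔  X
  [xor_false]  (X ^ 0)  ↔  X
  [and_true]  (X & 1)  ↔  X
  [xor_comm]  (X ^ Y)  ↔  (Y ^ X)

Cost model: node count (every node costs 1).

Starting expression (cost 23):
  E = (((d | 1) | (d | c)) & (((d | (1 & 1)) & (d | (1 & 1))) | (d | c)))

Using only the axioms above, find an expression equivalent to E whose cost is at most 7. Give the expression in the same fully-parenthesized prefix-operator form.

((d | 1) | (d | c))   [cost 7]

(1) ((d | (1 & 1)) & (d | (1 & 1)))  =[and_idem →]=  (d | (1 & 1))    ⊢ (((d | 1) | (d | c)) & ((d | (1 & 1)) | (d | c)))
(2) (1 & 1)  =[and_true →]=  1    ⊢ (((d | 1) | (d | c)) & ((d | 1) | (d | c)))
(3) (((d | 1) | (d | c)) & ((d | 1) | (d | c)))  =[and_idem →]=  ((d | 1) | (d | c))    ⊢ cost 7, within 7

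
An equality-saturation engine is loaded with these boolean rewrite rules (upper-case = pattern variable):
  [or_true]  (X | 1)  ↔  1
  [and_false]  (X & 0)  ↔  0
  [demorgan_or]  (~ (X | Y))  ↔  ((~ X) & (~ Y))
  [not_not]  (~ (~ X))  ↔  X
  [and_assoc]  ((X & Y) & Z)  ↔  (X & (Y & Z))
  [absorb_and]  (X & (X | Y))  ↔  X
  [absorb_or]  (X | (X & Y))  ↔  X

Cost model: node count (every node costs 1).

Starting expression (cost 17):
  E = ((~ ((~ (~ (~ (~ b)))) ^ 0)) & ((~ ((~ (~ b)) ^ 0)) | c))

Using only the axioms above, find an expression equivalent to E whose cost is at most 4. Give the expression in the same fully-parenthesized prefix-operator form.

(~ (b ^ 0))   [cost 4]

step 1: not_not (→) rewrites (~ (~ (~ b))) into (~ b), now ((~ ((~ (~ b)) ^ 0)) & ((~ ((~ (~ b)) ^ 0)) | c))
step 2: absorb_and (→) rewrites ((~ ((~ (~ b)) ^ 0)) & ((~ ((~ (~ b)) ^ 0)) | c)) into (~ ((~ (~ b)) ^ 0))
step 3: not_not (→) rewrites (~ (~ b)) into b, reaching cost 4 (bound 4)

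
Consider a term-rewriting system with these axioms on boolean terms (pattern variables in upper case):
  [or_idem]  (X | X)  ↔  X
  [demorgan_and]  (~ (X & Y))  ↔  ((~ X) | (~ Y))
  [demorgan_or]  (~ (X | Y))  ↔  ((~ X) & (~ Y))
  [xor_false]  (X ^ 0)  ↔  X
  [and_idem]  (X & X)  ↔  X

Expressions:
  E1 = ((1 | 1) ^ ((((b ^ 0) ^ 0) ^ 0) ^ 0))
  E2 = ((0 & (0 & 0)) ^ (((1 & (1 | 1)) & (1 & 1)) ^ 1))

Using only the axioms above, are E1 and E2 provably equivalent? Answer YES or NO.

NO

The axioms are sound identities: if E1 ↔* E2 then E1 and E2 evaluate identically under any assignment.
Under b=0: E1 evaluates to 1, E2 to 0. Distinct ⇒ no rewrite sequence connects them.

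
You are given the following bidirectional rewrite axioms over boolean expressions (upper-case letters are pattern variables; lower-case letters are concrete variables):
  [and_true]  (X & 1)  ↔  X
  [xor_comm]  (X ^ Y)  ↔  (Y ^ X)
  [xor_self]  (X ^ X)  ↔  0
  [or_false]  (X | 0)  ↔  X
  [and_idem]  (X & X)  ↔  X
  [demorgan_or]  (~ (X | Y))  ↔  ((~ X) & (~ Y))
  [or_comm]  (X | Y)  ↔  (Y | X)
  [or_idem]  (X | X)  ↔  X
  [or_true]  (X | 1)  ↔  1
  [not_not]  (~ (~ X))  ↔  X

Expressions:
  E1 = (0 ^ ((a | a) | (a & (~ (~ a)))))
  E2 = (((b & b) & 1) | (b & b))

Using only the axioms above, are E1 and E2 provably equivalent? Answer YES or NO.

NO

Every axiom is a valid identity, so a rewrite proof would force E1 and E2 to agree under every assignment.
At a=0, b=1: E1 = 0 but E2 = 1; they differ, so no derivation exists.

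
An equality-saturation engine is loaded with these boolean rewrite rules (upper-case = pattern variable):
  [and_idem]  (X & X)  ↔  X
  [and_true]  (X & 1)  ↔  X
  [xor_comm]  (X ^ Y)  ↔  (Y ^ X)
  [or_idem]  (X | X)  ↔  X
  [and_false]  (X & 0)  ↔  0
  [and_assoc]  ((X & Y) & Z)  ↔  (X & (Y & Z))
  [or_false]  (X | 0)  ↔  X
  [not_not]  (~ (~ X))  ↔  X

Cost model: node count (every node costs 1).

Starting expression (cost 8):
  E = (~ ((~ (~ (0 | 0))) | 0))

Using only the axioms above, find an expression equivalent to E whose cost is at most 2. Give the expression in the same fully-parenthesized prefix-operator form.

step 1: or_false (→) rewrites ((~ (~ (0 | 0))) | 0) into (~ (~ (0 | 0))), now (~ (~ (~ (0 | 0))))
step 2: not_not (→) rewrites (~ (~ (0 | 0))) into (0 | 0), now (~ (0 | 0))
step 3: or_false (→) rewrites (0 | 0) into 0, reaching cost 2 (bound 2)

(~ 0)   [cost 2]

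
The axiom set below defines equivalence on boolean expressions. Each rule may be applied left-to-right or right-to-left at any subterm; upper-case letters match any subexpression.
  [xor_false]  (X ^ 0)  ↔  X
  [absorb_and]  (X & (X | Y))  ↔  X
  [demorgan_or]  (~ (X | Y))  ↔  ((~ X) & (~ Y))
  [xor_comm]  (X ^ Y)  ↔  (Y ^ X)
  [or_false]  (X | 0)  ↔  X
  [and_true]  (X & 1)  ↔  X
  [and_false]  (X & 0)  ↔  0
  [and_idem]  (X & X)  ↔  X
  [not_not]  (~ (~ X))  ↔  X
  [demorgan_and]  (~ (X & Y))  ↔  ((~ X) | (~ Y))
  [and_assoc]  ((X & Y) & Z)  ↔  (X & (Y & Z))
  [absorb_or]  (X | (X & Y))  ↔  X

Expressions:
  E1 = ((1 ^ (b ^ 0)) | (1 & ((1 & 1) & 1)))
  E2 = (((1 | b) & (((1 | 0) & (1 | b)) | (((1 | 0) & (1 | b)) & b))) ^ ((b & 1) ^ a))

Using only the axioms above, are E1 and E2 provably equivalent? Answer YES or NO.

All listed rules preserve value, hence provable equivalence implies equal values everywhere; look for a separating assignment.
a=0, b=1 gives E1 ↦ 1, E2 ↦ 0; values differ ⇒ not provably equivalent.

NO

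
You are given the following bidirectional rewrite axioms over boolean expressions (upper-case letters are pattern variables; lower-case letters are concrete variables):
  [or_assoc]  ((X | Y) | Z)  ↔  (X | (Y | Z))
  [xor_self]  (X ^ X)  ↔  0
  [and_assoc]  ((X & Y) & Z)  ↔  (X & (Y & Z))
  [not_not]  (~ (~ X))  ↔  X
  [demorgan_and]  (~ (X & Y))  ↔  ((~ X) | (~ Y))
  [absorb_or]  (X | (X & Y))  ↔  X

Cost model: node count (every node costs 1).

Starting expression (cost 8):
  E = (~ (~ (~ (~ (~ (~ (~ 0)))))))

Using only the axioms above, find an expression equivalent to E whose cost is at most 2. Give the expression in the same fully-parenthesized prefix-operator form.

1. [not_not →] (~ (~ (~ 0)))  →  (~ 0);  E = (~ (~ (~ (~ (~ 0)))))
2. [not_not →] (~ (~ (~ (~ (~ 0)))))  →  (~ (~ (~ 0)))
3. [not_not →] (~ (~ (~ 0)))  →  (~ 0);  cost 2 ≤ 2, done

(~ 0)   [cost 2]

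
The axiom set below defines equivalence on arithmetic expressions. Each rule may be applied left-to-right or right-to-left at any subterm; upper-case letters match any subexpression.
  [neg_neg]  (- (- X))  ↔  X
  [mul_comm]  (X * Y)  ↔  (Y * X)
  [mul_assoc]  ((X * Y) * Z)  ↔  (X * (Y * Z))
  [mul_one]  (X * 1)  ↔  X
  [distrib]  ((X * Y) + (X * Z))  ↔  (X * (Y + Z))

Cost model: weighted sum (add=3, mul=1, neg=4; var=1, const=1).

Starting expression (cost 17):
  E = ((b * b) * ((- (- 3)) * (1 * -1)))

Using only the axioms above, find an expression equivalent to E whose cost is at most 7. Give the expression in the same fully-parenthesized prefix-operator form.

((b * b) * (3 * -1))   [cost 7]

1. [mul_comm →] (1 * -1)  →  (-1 * 1);  E = ((b * b) * ((- (- 3)) * (-1 * 1)))
2. [mul_one →] (-1 * 1)  →  -1;  E = ((b * b) * ((- (- 3)) * -1))
3. [neg_neg →] (- (- 3))  →  3;  cost 7 ≤ 7, done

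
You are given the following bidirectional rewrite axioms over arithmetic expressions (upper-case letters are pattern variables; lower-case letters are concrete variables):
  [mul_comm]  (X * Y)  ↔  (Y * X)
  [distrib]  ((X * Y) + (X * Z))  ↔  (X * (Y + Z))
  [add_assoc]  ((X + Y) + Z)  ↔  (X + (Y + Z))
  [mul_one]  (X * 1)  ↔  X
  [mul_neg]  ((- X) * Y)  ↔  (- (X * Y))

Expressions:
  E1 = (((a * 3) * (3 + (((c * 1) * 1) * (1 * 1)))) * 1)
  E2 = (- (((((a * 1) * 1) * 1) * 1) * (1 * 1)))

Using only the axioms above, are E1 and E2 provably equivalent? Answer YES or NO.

All listed rules preserve value, hence provable equivalence implies equal values everywhere; look for a separating assignment.
a=1, c=0 gives E1 ↦ 9, E2 ↦ -1; values differ ⇒ not provably equivalent.

NO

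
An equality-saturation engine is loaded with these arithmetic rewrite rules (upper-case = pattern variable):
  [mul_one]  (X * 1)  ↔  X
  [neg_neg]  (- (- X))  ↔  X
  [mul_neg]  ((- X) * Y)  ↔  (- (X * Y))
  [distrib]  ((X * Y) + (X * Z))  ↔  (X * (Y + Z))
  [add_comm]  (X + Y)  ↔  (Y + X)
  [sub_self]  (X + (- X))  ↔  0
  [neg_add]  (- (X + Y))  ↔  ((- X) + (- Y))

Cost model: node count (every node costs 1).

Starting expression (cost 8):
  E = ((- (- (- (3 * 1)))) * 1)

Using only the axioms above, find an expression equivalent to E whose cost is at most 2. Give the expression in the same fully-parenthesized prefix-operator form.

(1) (3 * 1)  =[mul_one →]=  3    ⊢ ((- (- (- 3))) * 1)
(2) (- (- 3))  =[neg_neg →]=  3    ⊢ ((- 3) * 1)
(3) ((- 3) * 1)  =[mul_one →]=  (- 3)    ⊢ cost 2, within 2

(- 3)   [cost 2]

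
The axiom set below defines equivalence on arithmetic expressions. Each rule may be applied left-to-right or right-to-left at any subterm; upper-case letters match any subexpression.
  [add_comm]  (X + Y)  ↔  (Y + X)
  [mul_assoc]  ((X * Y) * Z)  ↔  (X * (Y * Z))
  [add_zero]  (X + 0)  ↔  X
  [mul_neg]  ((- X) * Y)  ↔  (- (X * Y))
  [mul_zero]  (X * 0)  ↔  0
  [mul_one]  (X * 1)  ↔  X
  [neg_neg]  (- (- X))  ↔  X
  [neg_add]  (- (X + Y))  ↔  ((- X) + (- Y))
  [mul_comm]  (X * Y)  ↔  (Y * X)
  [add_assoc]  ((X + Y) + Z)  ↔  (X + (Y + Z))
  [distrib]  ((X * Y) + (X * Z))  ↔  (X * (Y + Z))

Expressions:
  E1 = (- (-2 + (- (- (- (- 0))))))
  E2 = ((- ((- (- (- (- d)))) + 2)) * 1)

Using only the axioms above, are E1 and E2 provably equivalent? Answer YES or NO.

NO

All listed rules preserve value, hence provable equivalence implies equal values everywhere; look for a separating assignment.
d=0 gives E1 ↦ 2, E2 ↦ -2; values differ ⇒ not provably equivalent.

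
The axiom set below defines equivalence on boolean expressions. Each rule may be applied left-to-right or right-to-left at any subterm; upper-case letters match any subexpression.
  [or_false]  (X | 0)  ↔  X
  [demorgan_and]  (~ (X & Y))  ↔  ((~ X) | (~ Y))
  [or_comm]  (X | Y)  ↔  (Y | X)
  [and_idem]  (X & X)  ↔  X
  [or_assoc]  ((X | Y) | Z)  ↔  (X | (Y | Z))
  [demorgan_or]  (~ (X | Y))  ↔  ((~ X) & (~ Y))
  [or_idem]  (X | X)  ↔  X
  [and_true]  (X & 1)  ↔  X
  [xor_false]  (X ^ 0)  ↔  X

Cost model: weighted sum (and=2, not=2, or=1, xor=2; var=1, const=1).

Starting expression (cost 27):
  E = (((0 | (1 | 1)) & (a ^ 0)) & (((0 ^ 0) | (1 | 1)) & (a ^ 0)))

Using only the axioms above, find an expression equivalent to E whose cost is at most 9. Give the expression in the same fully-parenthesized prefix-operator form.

step 1: xor_false (→) rewrites (0 ^ 0) into 0, now (((0 | (1 | 1)) & (a ^ 0)) & ((0 | (1 | 1)) & (a ^ 0)))
step 2: and_idem (→) rewrites (((0 | (1 | 1)) & (a ^ 0)) & ((0 | (1 | 1)) & (a ^ 0))) into ((0 | (1 | 1)) & (a ^ 0))
step 3: or_idem (→) rewrites (1 | 1) into 1, reaching cost 9 (bound 9)

((0 | 1) & (a ^ 0))   [cost 9]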